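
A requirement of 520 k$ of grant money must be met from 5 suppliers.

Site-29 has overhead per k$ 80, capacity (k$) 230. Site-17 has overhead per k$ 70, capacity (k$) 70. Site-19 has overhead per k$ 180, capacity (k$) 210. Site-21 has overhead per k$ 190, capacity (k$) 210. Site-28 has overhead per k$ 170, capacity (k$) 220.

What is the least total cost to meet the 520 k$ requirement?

60700

Cheapest first:
Site-17 at 70: take all 70 k$ → 450 still needed.
Site-29 (80): use full 230 → 220 k$ to go.
Site-28 (170): use full 220 → 0 k$ to go.
Site-19, Site-21: unused.
Cost = 70×70 + 230×80 + 220×170 = 60700.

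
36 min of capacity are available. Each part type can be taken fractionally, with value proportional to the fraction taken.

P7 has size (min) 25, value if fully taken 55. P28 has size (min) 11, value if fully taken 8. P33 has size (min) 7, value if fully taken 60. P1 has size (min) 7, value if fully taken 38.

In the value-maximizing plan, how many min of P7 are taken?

22

Rank by value-to-size ratio: P33 60/7≈8.57, P1 38/7≈5.43, P7 55/25≈2.2, P28 8/11≈0.727.
P33: take in full, 7 min for value 60 ; 29 left.
Take all of P1 (7 min, value 38) ; 22 min left.
Fill the last 22 min with part of P7: 22/25 of it earns 48.4.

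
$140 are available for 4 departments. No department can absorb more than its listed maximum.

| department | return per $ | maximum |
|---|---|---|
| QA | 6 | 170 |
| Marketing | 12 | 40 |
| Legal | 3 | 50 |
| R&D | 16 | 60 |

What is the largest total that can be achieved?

Highest return per $ first: R&D 16 > Marketing 12 > QA 6 > Legal 3.
Give R&D 60 to hit its cap of 60 ; 80 left.
Marketing: +40 to 40 (cap) ; 40 left.
QA has room for 170 but only 40 remain, so it gets 40.
Total = 6×40 + 12×40 + 16×60 = 1680.

1680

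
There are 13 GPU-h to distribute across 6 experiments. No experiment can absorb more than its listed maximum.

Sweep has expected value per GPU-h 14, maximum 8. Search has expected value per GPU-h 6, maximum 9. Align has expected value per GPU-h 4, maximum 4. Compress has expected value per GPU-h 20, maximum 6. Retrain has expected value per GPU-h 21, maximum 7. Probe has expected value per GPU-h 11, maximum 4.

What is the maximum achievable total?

267

Order the experiments by expected value per GPU-h: Retrain 21 > Compress 20 > Sweep 14 > Probe 11 > Search 6 > Align 4.
Give Retrain 7 to hit its cap of 7 ; 6 left.
Give Compress 6 to hit its cap of 6 ; 0 left.
Total = 20×6 + 21×7 = 267.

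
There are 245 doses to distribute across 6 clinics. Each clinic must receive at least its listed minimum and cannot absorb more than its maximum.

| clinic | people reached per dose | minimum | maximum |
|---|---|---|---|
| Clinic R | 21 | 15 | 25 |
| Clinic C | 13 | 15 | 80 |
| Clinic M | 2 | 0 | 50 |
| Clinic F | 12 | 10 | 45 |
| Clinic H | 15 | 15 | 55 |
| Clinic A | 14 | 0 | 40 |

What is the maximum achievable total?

Meeting every minimum uses 15+15+0+10+15+0 = 55 doses, leaving 190.
Rank by people reached per dose: Clinic R 21 > Clinic H 15 > Clinic A 14 > Clinic C 13 > Clinic F 12 > Clinic M 2.
Clinic R: +10 to 25 (cap) ; 180 left.
Clinic H: +40 to 55 (cap) ; 140 left.
Give Clinic A 40 more to hit its cap of 40 ; 100 left.
Clinic C: +65 to 80 (cap) ; 35 left.
Give Clinic F 35 more to hit its cap of 45 ; 0 left.
Total = 21×25 + 13×80 + 12×45 + 15×55 + 14×40 = 3490.

3490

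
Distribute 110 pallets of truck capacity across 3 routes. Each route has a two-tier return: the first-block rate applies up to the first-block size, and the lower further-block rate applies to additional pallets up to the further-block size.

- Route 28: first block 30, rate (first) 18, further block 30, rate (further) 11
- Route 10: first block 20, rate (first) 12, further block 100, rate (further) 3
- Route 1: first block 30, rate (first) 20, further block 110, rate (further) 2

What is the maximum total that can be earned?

1710

Treat each block as its own option and order by rate: Route 1/tier1 20 > Route 28/tier1 18 > Route 10/tier1 12 > Route 28/tier2 11 > Route 10/tier2 3 > Route 1/tier2 2.
Fill Route 1 tier1 block (30 at 20) ; 80 left.
Route 28 tier1 at 18: fill all 30 ; 50 left.
Route 10 tier1 at 12: fill all 20 ; 30 left.
Route 28/tier2 (11): +30 ; 0 left.
Total = 20×30 + 18×30 + 12×20 + 11×30 = 1710.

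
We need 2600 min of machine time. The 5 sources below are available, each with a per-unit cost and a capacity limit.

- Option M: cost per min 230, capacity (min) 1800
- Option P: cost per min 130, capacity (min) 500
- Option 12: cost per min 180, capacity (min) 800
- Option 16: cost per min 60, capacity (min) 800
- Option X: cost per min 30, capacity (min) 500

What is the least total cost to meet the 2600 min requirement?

272000

Use sources in increasing cost order.
Take 500 from Option X at 30 ; need 2100 more.
Option 16 at 60: take all 800 min ; 1300 still needed.
Option P at 130: take all 500 min ; 800 still needed.
Option 12 (180): use full 800 ; 0 min to go.
Option M: unused.
Cost = 500×30 + 800×60 + 500×130 + 800×180 = 272000.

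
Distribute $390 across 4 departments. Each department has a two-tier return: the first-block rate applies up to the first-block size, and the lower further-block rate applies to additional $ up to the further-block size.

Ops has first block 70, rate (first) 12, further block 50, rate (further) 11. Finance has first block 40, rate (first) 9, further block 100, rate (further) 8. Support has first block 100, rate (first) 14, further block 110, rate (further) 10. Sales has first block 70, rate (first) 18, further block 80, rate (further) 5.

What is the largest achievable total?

Rank every tier by rate: Sales/tier1 18 > Support/tier1 14 > Ops/tier1 12 > Ops/tier2 11 > Support/tier2 10 > Finance/tier1 9 > Finance/tier2 8 > Sales/tier2 5.
Sales/tier1 (18): +70 → 320 left.
Support/tier1 (14): +100 → 220 left.
Fill Ops tier1 block (70 at 12) → 150 left.
Ops/tier2 (11): +50 → 100 left.
100 remain; put them into Support tier2 at 10.
Total = 18×70 + 14×100 + 12×70 + 11×50 + 10×100 = 5050.

5050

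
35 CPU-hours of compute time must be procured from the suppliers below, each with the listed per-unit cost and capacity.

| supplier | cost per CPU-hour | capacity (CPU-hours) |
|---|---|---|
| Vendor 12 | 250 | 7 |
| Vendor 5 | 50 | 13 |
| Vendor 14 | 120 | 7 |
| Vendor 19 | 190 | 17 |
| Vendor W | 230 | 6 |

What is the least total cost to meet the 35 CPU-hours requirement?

4340

Use suppliers in increasing cost order.
Vendor 5 at 50: take all 13 CPU-hours → 22 still needed.
Take 7 from Vendor 14 at 120 → need 15 more.
Vendor 19 at 190: take 15 of its 17 → requirement met.
Vendor W, Vendor 12: unused.
Cost = 13×50 + 7×120 + 15×190 = 4340.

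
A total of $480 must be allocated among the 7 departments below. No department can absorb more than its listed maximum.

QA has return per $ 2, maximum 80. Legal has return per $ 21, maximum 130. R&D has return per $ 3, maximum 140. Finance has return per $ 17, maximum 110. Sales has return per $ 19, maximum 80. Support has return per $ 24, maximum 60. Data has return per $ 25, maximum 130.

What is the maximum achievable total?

Rank by return per $: Data 25 > Support 24 > Legal 21 > Sales 19 > Finance 17 > R&D 3 > QA 2.
Data: +130 to 130 (cap) → 350 left.
Give Support 60 to hit its cap of 60 → 290 left.
Legal takes 130 to reach its cap of 130 → 160 left.
Give Sales 80 to hit its cap of 80 → 80 left.
Finance has room for 110 but only 80 remain, so it gets 80.
Total = 21×130 + 17×80 + 19×80 + 24×60 + 25×130 = 10300.

10300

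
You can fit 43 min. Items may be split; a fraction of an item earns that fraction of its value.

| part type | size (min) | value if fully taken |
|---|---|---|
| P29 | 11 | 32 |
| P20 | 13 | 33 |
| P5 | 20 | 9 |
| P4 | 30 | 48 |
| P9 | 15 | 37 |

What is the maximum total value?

108.4

Best value per unit of size first: P29 32/11≈2.91, P20 33/13≈2.54, P9 37/15≈2.47, P4 48/30≈1.6, P5 9/20≈0.45.
Take all of P29 (11 min, value 32) → 32 min left.
P20: take in full, 13 min for value 33 → 19 left.
All 15 min of P9 fit (value 37) → 4 remain.
4 min left: a 4/30 share of P4 gives 48×4/30 = 6.4.
Total value = 108.4.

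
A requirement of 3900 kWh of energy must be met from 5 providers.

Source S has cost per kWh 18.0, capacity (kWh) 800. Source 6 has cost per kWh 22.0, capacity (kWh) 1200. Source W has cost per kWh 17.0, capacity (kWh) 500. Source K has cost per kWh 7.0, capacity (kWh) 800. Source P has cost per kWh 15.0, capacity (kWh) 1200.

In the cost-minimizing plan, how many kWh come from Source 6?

600

Use providers in increasing cost order.
Source K (7.0): use full 800 → 3100 kWh to go.
Take 1200 from Source P at 15.0 → need 1900 more.
Source W at 17.0: take all 500 kWh → 1400 still needed.
Source S at 18.0: take all 800 kWh → 600 still needed.
Source 6 (22.0): take the remaining 600 → done.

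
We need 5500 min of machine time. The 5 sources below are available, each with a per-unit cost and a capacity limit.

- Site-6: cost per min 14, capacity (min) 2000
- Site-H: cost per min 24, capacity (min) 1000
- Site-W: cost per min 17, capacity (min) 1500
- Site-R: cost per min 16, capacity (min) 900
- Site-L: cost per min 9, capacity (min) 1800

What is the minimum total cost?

Fill from the cheapest source first.
Site-L at 9: take all 1800 min — 3700 still needed.
Site-6 at 14: take all 2000 min — 1700 still needed.
Site-R (16): use full 900 — 800 min to go.
Site-W (17): take the remaining 800 — done.
Site-H: unused.
Cost = 1800×9 + 2000×14 + 900×16 + 800×17 = 72200.

72200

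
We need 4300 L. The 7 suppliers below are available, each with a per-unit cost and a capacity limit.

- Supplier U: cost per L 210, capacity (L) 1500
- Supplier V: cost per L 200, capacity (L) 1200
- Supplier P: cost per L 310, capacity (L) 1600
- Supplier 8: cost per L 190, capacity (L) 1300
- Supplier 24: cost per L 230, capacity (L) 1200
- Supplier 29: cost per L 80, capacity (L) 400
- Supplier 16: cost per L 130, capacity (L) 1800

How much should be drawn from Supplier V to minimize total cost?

800

Fill from the cheapest supplier first.
Take 400 from Supplier 29 at 80 — need 3900 more.
Take 1800 from Supplier 16 at 130 — need 2100 more.
Supplier 8 (190): use full 1300 — 800 L to go.
Supplier V at 200: take 800 of its 1200 — requirement met.
Supplier U, Supplier 24, Supplier P: unused.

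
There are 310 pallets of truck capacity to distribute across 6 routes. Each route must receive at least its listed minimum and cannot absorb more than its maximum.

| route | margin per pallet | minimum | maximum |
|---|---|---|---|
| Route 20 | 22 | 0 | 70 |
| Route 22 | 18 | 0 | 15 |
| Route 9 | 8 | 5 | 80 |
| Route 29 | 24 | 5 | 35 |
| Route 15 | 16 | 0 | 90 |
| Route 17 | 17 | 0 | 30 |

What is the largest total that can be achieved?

5160

Meeting every minimum uses 0+0+5+5+0+0 = 10 pallets, leaving 300.
Rank by margin per pallet: Route 29 24 > Route 20 22 > Route 22 18 > Route 17 17 > Route 15 16 > Route 9 8.
Give Route 29 30 more to hit its cap of 35 ; 270 left.
Route 20 takes 70 more to reach its cap of 70 ; 200 left.
Give Route 22 15 more to hit its cap of 15 ; 185 left.
Route 17 takes 30 more to reach its cap of 30 ; 155 left.
Route 15 takes 90 more to reach its cap of 90 ; 65 left.
Only 65 left; Route 9 takes them to reach 70.
Total = 22×70 + 18×15 + 8×70 + 24×35 + 16×90 + 17×30 = 5160.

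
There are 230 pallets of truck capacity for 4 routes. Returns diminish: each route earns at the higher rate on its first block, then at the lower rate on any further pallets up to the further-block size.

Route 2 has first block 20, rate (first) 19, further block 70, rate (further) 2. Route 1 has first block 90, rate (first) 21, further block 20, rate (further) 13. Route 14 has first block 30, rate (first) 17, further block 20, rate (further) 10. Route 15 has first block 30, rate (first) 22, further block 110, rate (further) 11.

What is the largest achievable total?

Rank every tier by rate: Route 15/tier1 22 > Route 1/tier1 21 > Route 2/tier1 19 > Route 14/tier1 17 > Route 1/tier2 13 > Route 15/tier2 11 > Route 14/tier2 10 > Route 2/tier2 2.
Route 15/tier1 (22): +30 ; 200 left.
Route 1/tier1 (21): +90 ; 110 left.
Route 2 tier1 at 19: fill all 20 ; 90 left.
Route 14 tier1 at 17: fill all 30 ; 60 left.
Route 1/tier2 (13): +20 ; 40 left.
Route 15/tier2: +40 of 110 at 11; pool empty.
Total = 22×30 + 21×90 + 19×20 + 17×30 + 13×20 + 11×40 = 4140.

4140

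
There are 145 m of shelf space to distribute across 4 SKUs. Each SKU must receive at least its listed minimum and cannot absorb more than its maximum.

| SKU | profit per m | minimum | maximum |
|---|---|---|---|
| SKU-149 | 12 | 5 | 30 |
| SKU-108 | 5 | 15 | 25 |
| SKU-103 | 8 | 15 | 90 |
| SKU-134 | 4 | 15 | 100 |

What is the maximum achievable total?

1175

Meeting every minimum uses 5+15+15+15 = 50 m, leaving 95.
Order the SKUs by profit per m: SKU-149 12 > SKU-103 8 > SKU-108 5 > SKU-134 4.
SKU-149: +25 to 30 (cap) → 70 left.
SKU-103: +70 (room for 75) → 85. Pool exhausted.
Total = 12×30 + 5×15 + 8×85 + 4×15 = 1175.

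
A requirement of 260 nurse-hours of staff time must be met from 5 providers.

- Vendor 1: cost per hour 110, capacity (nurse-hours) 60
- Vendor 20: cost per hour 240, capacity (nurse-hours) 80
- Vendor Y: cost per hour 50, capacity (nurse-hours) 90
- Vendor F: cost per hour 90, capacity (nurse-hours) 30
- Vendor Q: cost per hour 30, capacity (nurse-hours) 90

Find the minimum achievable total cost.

15400

Fill from the cheapest provider first.
Vendor Q at 30: take all 90 nurse-hours → 170 still needed.
Take 90 from Vendor Y at 50 → need 80 more.
Vendor F (90): use full 30 → 50 nurse-hours to go.
Vendor 1 at 110: take 50 of its 60 → requirement met.
Vendor 20: unused.
Cost = 90×30 + 90×50 + 30×90 + 50×110 = 15400.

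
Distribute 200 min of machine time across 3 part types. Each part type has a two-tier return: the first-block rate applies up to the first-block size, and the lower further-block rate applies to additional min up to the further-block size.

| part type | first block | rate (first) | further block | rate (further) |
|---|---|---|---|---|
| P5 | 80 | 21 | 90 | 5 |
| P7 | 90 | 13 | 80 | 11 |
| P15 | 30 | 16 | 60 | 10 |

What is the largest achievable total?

3330

Treat each block as its own option and order by rate: P5/tier1 21 > P15/tier1 16 > P7/tier1 13 > P7/tier2 11 > P15/tier2 10 > P5/tier2 5.
Fill P5 tier1 block (80 at 21) → 120 left.
P15/tier1 (16): +30 → 90 left.
P7 tier1 at 13: fill all 90 → 0 left.
Total = 21×80 + 16×30 + 13×90 = 3330.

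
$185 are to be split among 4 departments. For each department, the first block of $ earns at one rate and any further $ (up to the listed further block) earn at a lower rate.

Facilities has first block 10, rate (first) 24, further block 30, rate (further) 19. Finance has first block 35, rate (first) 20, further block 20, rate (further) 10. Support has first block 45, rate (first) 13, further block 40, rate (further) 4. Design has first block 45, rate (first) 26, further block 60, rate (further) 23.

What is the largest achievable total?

4125

Treat each block as its own option and order by rate: Design/T1 26 > Facilities/T1 24 > Design/T2 23 > Finance/T1 20 > Facilities/T2 19 > Support/T1 13 > Finance/T2 10 > Support/T2 4.
Design/T1 (26): +45 → 140 left.
Fill Facilities T1 block (10 at 24) → 130 left.
Design/T2 (23): +60 → 70 left.
Finance/T1 (20): +35 → 35 left.
Facilities/T2 (19): +30 → 5 left.
Support/T1: +5 of 45 at 13; pool empty.
Total = 26×45 + 24×10 + 23×60 + 20×35 + 19×30 + 13×5 = 4125.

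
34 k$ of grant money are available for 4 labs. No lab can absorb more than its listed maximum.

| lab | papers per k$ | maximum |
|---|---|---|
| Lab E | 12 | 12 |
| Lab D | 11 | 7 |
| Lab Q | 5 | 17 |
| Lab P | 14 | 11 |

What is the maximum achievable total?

395

Rank by papers per k$: Lab P 14 > Lab E 12 > Lab D 11 > Lab Q 5.
Lab P: +11 to 11 (cap) ; 23 left.
Lab E takes 12 to reach its cap of 12 ; 11 left.
Lab D takes 7 to reach its cap of 7 ; 4 left.
Lab Q: +4 (room for 17) → 4. Pool exhausted.
Total = 12×12 + 11×7 + 5×4 + 14×11 = 395.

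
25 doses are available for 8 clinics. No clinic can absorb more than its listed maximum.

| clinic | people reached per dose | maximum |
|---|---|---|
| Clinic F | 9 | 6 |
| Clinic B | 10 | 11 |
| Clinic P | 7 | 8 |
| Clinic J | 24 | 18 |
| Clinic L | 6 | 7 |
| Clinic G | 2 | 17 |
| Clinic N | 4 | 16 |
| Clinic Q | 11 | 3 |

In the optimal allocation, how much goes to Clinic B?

Order the clinics by people reached per dose: Clinic J 24 > Clinic Q 11 > Clinic B 10 > Clinic F 9 > Clinic P 7 > Clinic L 6 > Clinic N 4 > Clinic G 2.
Give Clinic J 18 to hit its cap of 18 → 7 left.
Clinic Q takes 3 to reach its cap of 3 → 4 left.
Clinic B has room for 11 but only 4 remain, so it gets 4.

4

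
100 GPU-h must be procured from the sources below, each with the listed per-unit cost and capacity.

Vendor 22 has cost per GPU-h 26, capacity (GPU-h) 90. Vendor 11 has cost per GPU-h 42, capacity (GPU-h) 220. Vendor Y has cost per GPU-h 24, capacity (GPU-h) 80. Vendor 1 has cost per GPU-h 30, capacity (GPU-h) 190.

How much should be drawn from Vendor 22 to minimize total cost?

Fill from the cheapest source first.
Vendor Y (24): use full 80 → 20 GPU-h to go.
Take 20 from Vendor 22 at 26 to finish.
Vendor 1, Vendor 11: unused.

20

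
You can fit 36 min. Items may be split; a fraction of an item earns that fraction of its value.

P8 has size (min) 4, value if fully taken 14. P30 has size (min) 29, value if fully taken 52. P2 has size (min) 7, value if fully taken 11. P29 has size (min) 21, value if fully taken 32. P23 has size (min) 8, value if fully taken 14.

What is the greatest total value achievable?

71.25

Rank by value-to-size ratio: P8 14/4≈3.5, P30 52/29≈1.79, P23 14/8≈1.75, P2 11/7≈1.57, P29 32/21≈1.52.
All 4 min of P8 fit (value 14) → 32 remain.
P30: take in full, 29 min for value 52 → 3 left.
Fill the last 3 min with part of P23: 3/8 of it earns 5.25.
Total value = 71.25.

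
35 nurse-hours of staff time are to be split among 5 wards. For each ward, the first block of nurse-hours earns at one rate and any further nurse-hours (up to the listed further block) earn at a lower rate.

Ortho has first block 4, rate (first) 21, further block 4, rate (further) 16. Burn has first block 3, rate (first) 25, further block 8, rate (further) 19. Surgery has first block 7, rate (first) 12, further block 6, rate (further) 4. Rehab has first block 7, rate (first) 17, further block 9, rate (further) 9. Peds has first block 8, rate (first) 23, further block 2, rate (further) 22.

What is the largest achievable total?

706

Order all 10 blocks by rate: Burn/first 25 > Peds/first 23 > Peds/second 22 > Ortho/first 21 > Burn/second 19 > Rehab/first 17 > Ortho/second 16 > Surgery/first 12 > Rehab/second 9 > Surgery/second 4.
Burn first at 25: fill all 3 ; 32 left.
Peds/first (23): +8 ; 24 left.
Fill Peds second block (2 at 22) ; 22 left.
Fill Ortho first block (4 at 21) ; 18 left.
Burn/second (19): +8 ; 10 left.
Rehab/first (17): +7 ; 3 left.
Ortho/second: +3 of 4 at 16; pool empty.
Total = 25×3 + 23×8 + 22×2 + 21×4 + 19×8 + 17×7 + 16×3 = 706.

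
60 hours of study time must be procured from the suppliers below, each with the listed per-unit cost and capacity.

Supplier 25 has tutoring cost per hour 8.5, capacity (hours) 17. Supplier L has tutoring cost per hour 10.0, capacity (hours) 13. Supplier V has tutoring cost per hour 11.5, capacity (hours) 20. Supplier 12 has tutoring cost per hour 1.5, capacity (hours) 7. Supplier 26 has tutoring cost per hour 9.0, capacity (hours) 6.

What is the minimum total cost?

Fill from the cheapest supplier first.
Take 7 from Supplier 12 at 1.5 — need 53 more.
Take 17 from Supplier 25 at 8.5 — need 36 more.
Supplier 26 at 9.0: take all 6 hours — 30 still needed.
Supplier L (10.0): use full 13 — 17 hours to go.
Supplier V (11.5): take the remaining 17 — done.
Cost = 7×1.5 + 17×8.5 + 6×9.0 + 13×10.0 + 17×11.5 = 534.5.

534.5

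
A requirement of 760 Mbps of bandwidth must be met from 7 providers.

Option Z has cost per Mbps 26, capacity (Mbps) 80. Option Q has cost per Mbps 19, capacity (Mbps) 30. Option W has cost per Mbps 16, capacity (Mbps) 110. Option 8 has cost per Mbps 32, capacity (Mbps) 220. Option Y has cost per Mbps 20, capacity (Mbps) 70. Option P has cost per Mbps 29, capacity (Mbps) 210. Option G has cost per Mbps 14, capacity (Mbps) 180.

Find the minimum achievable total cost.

Use providers in increasing cost order.
Option G at 14: take all 180 Mbps → 580 still needed.
Option W at 16: take all 110 Mbps → 470 still needed.
Take 30 from Option Q at 19 → need 440 more.
Option Y (20): use full 70 → 370 Mbps to go.
Option Z (26): use full 80 → 290 Mbps to go.
Option P at 29: take all 210 Mbps → 80 still needed.
Option 8 at 32: take 80 of its 220 → requirement met.
Cost = 180×14 + 110×16 + 30×19 + 70×20 + 80×26 + 210×29 + 80×32 = 16980.

16980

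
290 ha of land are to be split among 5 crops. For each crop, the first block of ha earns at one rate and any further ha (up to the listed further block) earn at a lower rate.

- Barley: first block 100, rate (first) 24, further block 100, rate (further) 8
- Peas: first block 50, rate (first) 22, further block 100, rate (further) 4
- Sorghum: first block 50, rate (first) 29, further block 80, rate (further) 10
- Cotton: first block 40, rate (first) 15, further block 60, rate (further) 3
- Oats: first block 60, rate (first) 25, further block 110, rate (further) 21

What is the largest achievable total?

7080

Treat each block as its own option and order by rate: Sorghum/tier1 29 > Oats/tier1 25 > Barley/tier1 24 > Peas/tier1 22 > Oats/tier2 21 > Cotton/tier1 15 > Sorghum/tier2 10 > Barley/tier2 8 > Peas/tier2 4 > Cotton/tier2 3.
Sorghum tier1 at 29: fill all 50 → 240 left.
Fill Oats tier1 block (60 at 25) → 180 left.
Fill Barley tier1 block (100 at 24) → 80 left.
Fill Peas tier1 block (50 at 22) → 30 left.
30 remain; put them into Oats tier2 at 21.
Total = 29×50 + 25×60 + 24×100 + 22×50 + 21×30 = 7080.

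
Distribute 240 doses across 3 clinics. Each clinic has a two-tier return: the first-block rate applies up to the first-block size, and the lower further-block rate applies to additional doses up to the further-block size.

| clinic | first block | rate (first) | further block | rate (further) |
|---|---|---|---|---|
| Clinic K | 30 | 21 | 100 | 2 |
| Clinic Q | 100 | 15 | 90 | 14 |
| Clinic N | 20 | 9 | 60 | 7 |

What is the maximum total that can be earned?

3570

Rank every tier by rate: Clinic K/first 21 > Clinic Q/first 15 > Clinic Q/second 14 > Clinic N/first 9 > Clinic N/second 7 > Clinic K/second 2.
Clinic K/first (21): +30 → 210 left.
Clinic Q first at 15: fill all 100 → 110 left.
Clinic Q/second (14): +90 → 20 left.
Clinic N first at 9: fill all 20 → 0 left.
Total = 21×30 + 15×100 + 14×90 + 9×20 = 3570.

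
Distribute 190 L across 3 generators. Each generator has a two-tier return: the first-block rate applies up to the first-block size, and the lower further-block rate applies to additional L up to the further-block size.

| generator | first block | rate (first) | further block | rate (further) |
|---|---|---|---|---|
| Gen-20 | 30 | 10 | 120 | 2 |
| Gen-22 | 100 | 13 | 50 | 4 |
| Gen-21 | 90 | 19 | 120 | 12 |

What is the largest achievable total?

3010

Order all 6 blocks by rate: Gen-21/T1 19 > Gen-22/T1 13 > Gen-21/T2 12 > Gen-20/T1 10 > Gen-22/T2 4 > Gen-20/T2 2.
Gen-21 T1 at 19: fill all 90 ; 100 left.
Gen-22 T1 at 13: fill all 100 ; 0 left.
Total = 19×90 + 13×100 = 3010.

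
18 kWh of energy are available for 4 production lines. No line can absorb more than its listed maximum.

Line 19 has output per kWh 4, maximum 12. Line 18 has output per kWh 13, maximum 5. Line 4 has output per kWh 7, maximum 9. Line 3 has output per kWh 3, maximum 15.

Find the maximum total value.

144

Rank by output per kWh: Line 18 13 > Line 4 7 > Line 19 4 > Line 3 3.
Give Line 18 5 to hit its cap of 5 → 13 left.
Line 4: +9 to 9 (cap) → 4 left.
Only 4 left; Line 19 takes them to reach 4.
Total = 4×4 + 13×5 + 7×9 = 144.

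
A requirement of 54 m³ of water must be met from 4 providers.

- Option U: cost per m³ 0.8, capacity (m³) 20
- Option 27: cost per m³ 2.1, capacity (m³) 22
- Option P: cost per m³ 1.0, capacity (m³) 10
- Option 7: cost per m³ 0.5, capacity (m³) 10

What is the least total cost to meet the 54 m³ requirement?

60.4

Use providers in increasing cost order.
Option 7 (0.5): use full 10 ; 44 m³ to go.
Option U at 0.8: take all 20 m³ ; 24 still needed.
Option P at 1.0: take all 10 m³ ; 14 still needed.
Option 27 (2.1): take the remaining 14 ; done.
Cost = 10×0.5 + 20×0.8 + 10×1.0 + 14×2.1 = 60.4.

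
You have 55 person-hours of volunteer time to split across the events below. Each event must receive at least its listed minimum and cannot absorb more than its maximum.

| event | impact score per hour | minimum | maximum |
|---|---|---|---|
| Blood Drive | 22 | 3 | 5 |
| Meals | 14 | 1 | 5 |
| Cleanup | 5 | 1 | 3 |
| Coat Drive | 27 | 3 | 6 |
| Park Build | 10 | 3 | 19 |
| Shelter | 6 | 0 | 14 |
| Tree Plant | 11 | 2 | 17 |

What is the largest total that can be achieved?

736

Meeting every minimum uses 3+1+1+3+3+0+2 = 13 person-hours, leaving 42.
Order the events by impact score per hour: Coat Drive 27 > Blood Drive 22 > Meals 14 > Tree Plant 11 > Park Build 10 > Shelter 6 > Cleanup 5.
Coat Drive takes 3 more to reach its cap of 6 ; 39 left.
Blood Drive: +2 to 5 (cap) ; 37 left.
Meals takes 4 more to reach its cap of 5 ; 33 left.
Tree Plant: +15 to 17 (cap) ; 18 left.
Park Build: +16 to 19 (cap) ; 2 left.
Only 2 left; Shelter takes them to reach 2.
Total = 22×5 + 14×5 + 5×1 + 27×6 + 10×19 + 6×2 + 11×17 = 736.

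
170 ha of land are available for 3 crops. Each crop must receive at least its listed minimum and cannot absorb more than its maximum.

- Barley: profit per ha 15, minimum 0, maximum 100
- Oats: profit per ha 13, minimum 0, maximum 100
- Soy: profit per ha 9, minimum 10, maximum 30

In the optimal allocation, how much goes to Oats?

60

Meeting every minimum uses 0+0+10 = 10 ha, leaving 160.
Rank by profit per ha: Barley 15 > Oats 13 > Soy 9.
Barley takes 100 more to reach its cap of 100 — 60 left.
Oats has room for 100 more but only 60 remain, so it gets 60.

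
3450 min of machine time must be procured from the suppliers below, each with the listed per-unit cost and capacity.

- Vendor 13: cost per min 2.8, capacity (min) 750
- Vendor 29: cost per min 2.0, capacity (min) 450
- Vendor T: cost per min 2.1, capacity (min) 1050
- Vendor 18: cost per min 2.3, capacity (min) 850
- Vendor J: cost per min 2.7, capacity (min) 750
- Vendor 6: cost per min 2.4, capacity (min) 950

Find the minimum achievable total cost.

Use suppliers in increasing cost order.
Vendor 29 (2.0): use full 450 → 3000 min to go.
Take 1050 from Vendor T at 2.1 → need 1950 more.
Vendor 18 (2.3): use full 850 → 1100 min to go.
Vendor 6 (2.4): use full 950 → 150 min to go.
Vendor J (2.7): take the remaining 150 → done.
Vendor 13: unused.
Cost = 450×2.0 + 1050×2.1 + 850×2.3 + 950×2.4 + 150×2.7 = 7745.

7745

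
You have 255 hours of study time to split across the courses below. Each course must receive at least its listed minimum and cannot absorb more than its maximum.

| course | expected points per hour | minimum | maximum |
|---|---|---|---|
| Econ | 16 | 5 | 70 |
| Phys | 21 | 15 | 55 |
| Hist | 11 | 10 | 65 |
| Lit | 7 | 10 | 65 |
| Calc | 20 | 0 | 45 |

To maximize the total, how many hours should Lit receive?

20

Meeting every minimum uses 5+15+10+10+0 = 40 hours, leaving 215.
Order the courses by expected points per hour: Phys 21 > Calc 20 > Econ 16 > Hist 11 > Lit 7.
Phys: +40 to 55 (cap) — 175 left.
Calc takes 45 more to reach its cap of 45 — 130 left.
Econ: +65 to 70 (cap) — 65 left.
Hist: +55 to 65 (cap) — 10 left.
Lit: +10 (room for 55) → 20. Pool exhausted.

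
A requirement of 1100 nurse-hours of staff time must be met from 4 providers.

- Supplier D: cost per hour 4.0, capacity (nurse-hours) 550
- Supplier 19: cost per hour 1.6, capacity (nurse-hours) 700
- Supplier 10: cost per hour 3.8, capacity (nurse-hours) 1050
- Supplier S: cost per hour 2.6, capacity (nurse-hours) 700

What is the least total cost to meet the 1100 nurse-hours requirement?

2160

Fill from the cheapest provider first.
Supplier 19 at 1.6: take all 700 nurse-hours → 400 still needed.
Supplier S (2.6): take the remaining 400 → done.
Supplier 10, Supplier D: unused.
Cost = 700×1.6 + 400×2.6 = 2160.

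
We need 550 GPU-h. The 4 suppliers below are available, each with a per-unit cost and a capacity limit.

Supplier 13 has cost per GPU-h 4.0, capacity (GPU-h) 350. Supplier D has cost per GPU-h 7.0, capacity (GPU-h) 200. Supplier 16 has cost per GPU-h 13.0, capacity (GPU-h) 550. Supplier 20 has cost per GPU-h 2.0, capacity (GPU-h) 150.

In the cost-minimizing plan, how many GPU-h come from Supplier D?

50

Cheapest first:
Supplier 20 at 2.0: take all 150 GPU-h — 400 still needed.
Supplier 13 at 4.0: take all 350 GPU-h — 50 still needed.
Take 50 from Supplier D at 7.0 to finish.
Supplier 16: unused.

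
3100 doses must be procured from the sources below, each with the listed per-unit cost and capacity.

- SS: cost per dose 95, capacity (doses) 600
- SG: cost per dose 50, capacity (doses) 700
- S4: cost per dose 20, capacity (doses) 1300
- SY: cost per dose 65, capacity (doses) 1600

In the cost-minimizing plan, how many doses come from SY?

Cheapest first:
S4 (20): use full 1300 → 1800 doses to go.
Take 700 from SG at 50 → need 1100 more.
SY at 65: take 1100 of its 1600 → requirement met.
SS: unused.

1100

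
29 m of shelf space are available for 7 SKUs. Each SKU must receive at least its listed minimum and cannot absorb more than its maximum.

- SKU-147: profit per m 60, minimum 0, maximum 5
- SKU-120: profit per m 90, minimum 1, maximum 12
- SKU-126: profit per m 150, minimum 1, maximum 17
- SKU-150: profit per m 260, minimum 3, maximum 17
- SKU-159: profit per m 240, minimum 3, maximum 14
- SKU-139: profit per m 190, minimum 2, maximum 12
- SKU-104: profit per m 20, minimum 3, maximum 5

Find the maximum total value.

6300

Meeting every minimum uses 0+1+1+3+3+2+3 = 13 m, leaving 16.
Rank by profit per m: SKU-150 260 > SKU-159 240 > SKU-139 190 > SKU-126 150 > SKU-120 90 > SKU-147 60 > SKU-104 20.
Give SKU-150 14 more to hit its cap of 17 → 2 left.
SKU-159 has room for 11 more but only 2 remain, so it gets 5.
Total = 90×1 + 150×1 + 260×17 + 240×5 + 190×2 + 20×3 = 6300.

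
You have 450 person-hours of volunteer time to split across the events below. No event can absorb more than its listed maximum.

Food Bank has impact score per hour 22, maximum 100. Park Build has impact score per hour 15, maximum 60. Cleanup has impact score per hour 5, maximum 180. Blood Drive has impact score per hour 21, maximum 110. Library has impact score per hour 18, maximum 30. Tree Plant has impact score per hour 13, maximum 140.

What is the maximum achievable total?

Order the events by impact score per hour: Food Bank 22 > Blood Drive 21 > Library 18 > Park Build 15 > Tree Plant 13 > Cleanup 5.
Food Bank: +100 to 100 (cap) — 350 left.
Blood Drive takes 110 to reach its cap of 110 — 240 left.
Library: +30 to 30 (cap) — 210 left.
Park Build takes 60 to reach its cap of 60 — 150 left.
Tree Plant takes 140 to reach its cap of 140 — 10 left.
Cleanup has room for 180 but only 10 remain, so it gets 10.
Total = 22×100 + 15×60 + 5×10 + 21×110 + 18×30 + 13×140 = 7820.

7820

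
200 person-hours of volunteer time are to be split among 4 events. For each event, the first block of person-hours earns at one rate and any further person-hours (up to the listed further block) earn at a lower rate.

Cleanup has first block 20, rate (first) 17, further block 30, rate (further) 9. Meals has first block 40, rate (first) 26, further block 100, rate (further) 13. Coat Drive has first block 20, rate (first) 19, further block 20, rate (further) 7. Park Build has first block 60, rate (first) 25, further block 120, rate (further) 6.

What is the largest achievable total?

4040

Order all 8 blocks by rate: Meals/first 26 > Park Build/first 25 > Coat Drive/first 19 > Cleanup/first 17 > Meals/second 13 > Cleanup/second 9 > Coat Drive/second 7 > Park Build/second 6.
Meals/first (26): +40 ; 160 left.
Park Build/first (25): +60 ; 100 left.
Coat Drive/first (19): +20 ; 80 left.
Cleanup/first (17): +20 ; 60 left.
60 remain; put them into Meals second at 13.
Total = 26×40 + 25×60 + 19×20 + 17×20 + 13×60 = 4040.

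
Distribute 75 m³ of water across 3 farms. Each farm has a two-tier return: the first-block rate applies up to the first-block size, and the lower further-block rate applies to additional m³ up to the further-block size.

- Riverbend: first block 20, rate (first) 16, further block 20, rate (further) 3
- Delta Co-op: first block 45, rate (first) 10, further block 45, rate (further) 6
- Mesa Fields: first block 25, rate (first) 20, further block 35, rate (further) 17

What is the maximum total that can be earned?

Treat each block as its own option and order by rate: Mesa Fields/tier1 20 > Mesa Fields/tier2 17 > Riverbend/tier1 16 > Delta Co-op/tier1 10 > Delta Co-op/tier2 6 > Riverbend/tier2 3.
Fill Mesa Fields tier1 block (25 at 20) → 50 left.
Fill Mesa Fields tier2 block (35 at 17) → 15 left.
Riverbend tier1 at 16: only 15 left, fill 15.
Total = 20×25 + 17×35 + 16×15 = 1335.

1335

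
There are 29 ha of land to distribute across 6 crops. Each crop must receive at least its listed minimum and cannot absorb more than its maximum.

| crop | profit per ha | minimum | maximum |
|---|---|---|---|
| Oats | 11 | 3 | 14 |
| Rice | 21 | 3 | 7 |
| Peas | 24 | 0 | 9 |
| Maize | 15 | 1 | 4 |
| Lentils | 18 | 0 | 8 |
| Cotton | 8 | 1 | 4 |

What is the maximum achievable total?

563

Meeting every minimum uses 3+3+0+1+0+1 = 8 ha, leaving 21.
Order the crops by profit per ha: Peas 24 > Rice 21 > Lentils 18 > Maize 15 > Oats 11 > Cotton 8.
Peas: +9 to 9 (cap) → 12 left.
Rice: +4 to 7 (cap) → 8 left.
Lentils takes 8 more to reach its cap of 8 → 0 left.
Total = 11×3 + 21×7 + 24×9 + 15×1 + 18×8 + 8×1 = 563.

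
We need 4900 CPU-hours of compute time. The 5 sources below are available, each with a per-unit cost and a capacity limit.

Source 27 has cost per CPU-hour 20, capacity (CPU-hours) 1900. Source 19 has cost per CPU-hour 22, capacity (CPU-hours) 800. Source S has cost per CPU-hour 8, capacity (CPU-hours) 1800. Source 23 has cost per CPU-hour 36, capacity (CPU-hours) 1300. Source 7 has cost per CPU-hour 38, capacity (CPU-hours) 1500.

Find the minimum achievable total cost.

Fill from the cheapest source first.
Source S at 8: take all 1800 CPU-hours → 3100 still needed.
Source 27 (20): use full 1900 → 1200 CPU-hours to go.
Take 800 from Source 19 at 22 → need 400 more.
Source 23 at 36: take 400 of its 1300 → requirement met.
Source 7: unused.
Cost = 1800×8 + 1900×20 + 800×22 + 400×36 = 84400.

84400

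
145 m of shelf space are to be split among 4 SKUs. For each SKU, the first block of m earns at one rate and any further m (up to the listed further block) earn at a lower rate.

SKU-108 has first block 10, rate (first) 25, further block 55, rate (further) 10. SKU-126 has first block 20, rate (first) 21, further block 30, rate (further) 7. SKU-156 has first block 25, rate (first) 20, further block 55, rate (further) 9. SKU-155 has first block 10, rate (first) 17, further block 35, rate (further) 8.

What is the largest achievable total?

2115

Order all 8 blocks by rate: SKU-108/tier1 25 > SKU-126/tier1 21 > SKU-156/tier1 20 > SKU-155/tier1 17 > SKU-108/tier2 10 > SKU-156/tier2 9 > SKU-155/tier2 8 > SKU-126/tier2 7.
SKU-108 tier1 at 25: fill all 10 ; 135 left.
Fill SKU-126 tier1 block (20 at 21) ; 115 left.
SKU-156 tier1 at 20: fill all 25 ; 90 left.
SKU-155 tier1 at 17: fill all 10 ; 80 left.
SKU-108/tier2 (10): +55 ; 25 left.
SKU-156/tier2: +25 of 55 at 9; pool empty.
Total = 25×10 + 21×20 + 20×25 + 17×10 + 10×55 + 9×25 = 2115.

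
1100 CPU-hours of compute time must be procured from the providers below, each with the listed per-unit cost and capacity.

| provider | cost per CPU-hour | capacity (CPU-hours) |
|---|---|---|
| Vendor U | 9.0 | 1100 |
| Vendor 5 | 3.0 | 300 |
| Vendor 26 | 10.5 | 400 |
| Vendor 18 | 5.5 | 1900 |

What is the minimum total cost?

Cheapest first:
Take 300 from Vendor 5 at 3.0 — need 800 more.
Take 800 from Vendor 18 at 5.5 to finish.
Vendor U, Vendor 26: unused.
Cost = 300×3.0 + 800×5.5 = 5300.

5300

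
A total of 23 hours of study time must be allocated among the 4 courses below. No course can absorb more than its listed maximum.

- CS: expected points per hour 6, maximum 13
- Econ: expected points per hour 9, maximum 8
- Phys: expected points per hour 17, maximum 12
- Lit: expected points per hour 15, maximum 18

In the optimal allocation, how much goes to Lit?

11

Highest expected points per hour first: Phys 17 > Lit 15 > Econ 9 > CS 6.
Give Phys 12 to hit its cap of 12 ; 11 left.
Lit: +11 (room for 18) → 11. Pool exhausted.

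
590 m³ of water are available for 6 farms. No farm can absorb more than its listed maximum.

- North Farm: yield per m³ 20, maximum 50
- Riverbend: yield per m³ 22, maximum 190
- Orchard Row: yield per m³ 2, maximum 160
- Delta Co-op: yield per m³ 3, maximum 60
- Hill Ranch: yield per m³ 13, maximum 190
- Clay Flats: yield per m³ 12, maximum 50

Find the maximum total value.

Highest yield per m³ first: Riverbend 22 > North Farm 20 > Hill Ranch 13 > Clay Flats 12 > Delta Co-op 3 > Orchard Row 2.
Riverbend: +190 to 190 (cap) ; 400 left.
North Farm: +50 to 50 (cap) ; 350 left.
Hill Ranch: +190 to 190 (cap) ; 160 left.
Clay Flats: +50 to 50 (cap) ; 110 left.
Give Delta Co-op 60 to hit its cap of 60 ; 50 left.
Only 50 left; Orchard Row takes them to reach 50.
Total = 20×50 + 22×190 + 2×50 + 3×60 + 13×190 + 12×50 = 8530.

8530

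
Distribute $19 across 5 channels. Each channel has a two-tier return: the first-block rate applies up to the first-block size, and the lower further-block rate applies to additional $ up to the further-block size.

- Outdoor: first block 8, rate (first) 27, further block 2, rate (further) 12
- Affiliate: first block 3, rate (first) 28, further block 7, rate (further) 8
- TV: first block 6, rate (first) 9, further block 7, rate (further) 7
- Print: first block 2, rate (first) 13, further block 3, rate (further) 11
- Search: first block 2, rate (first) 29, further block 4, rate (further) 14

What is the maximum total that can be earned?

440

Rank every tier by rate: Search/tier1 29 > Affiliate/tier1 28 > Outdoor/tier1 27 > Search/tier2 14 > Print/tier1 13 > Outdoor/tier2 12 > Print/tier2 11 > TV/tier1 9 > Affiliate/tier2 8 > TV/tier2 7.
Fill Search tier1 block (2 at 29) — 17 left.
Affiliate tier1 at 28: fill all 3 — 14 left.
Fill Outdoor tier1 block (8 at 27) — 6 left.
Search/tier2 (14): +4 — 2 left.
Print/tier1 (13): +2 — 0 left.
Total = 29×2 + 28×3 + 27×8 + 14×4 + 13×2 = 440.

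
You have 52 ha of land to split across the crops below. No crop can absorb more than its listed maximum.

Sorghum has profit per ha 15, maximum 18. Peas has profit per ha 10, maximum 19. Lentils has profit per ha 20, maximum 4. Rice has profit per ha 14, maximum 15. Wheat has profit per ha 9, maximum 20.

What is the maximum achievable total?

Highest profit per ha first: Lentils 20 > Sorghum 15 > Rice 14 > Peas 10 > Wheat 9.
Lentils takes 4 to reach its cap of 4 ; 48 left.
Sorghum takes 18 to reach its cap of 18 ; 30 left.
Rice: +15 to 15 (cap) ; 15 left.
Peas: +15 (room for 19) → 15. Pool exhausted.
Total = 15×18 + 10×15 + 20×4 + 14×15 = 710.

710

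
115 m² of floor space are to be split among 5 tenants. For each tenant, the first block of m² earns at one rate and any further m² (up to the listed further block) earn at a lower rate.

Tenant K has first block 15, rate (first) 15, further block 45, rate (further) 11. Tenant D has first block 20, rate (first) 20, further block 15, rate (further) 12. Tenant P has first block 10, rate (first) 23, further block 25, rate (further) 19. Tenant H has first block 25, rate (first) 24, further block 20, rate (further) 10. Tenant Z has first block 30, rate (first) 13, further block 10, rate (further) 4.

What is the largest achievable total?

2190

Rank every tier by rate: Tenant H/first 24 > Tenant P/first 23 > Tenant D/first 20 > Tenant P/second 19 > Tenant K/first 15 > Tenant Z/first 13 > Tenant D/second 12 > Tenant K/second 11 > Tenant H/second 10 > Tenant Z/second 4.
Tenant H/first (24): +25 → 90 left.
Tenant P first at 23: fill all 10 → 80 left.
Fill Tenant D first block (20 at 20) → 60 left.
Fill Tenant P second block (25 at 19) → 35 left.
Tenant K first at 15: fill all 15 → 20 left.
20 remain; put them into Tenant Z first at 13.
Total = 24×25 + 23×10 + 20×20 + 19×25 + 15×15 + 13×20 = 2190.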